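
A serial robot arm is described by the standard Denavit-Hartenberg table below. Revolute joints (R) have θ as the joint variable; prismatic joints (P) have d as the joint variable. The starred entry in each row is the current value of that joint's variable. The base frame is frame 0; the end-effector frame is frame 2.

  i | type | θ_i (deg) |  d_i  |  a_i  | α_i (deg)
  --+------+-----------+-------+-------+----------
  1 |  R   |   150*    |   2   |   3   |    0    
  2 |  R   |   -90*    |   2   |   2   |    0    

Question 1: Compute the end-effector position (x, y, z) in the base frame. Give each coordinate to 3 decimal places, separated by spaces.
after link 1: o_1 = (-2.5981, 1.5000, 2.0000)
after link 2: o_2 = (-1.5981, 3.2321, 4.0000)

-1.598 3.232 4.000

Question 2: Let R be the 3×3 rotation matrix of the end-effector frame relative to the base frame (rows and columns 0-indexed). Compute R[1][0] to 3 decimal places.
End-effector x-axis (col 0 of R) = (0.5000,0.8660,0.0000)
R[1][0] = 0.8660

0.866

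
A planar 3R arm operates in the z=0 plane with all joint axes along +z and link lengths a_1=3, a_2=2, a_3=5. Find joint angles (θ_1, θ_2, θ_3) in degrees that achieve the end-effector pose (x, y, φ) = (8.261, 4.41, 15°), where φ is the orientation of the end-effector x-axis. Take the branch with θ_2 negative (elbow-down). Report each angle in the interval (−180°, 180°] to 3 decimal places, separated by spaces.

wrist centre = target − a_3·(cos φ, sin φ) = (3.4314, 3.1159)
cos θ_2 = (21.4832−3²−2²)/(2·3·2) = 0.7069; θ_2 = -45.0143° (elbow-down)
β = atan2(3.1159,3.4314) = 42.2415°; ψ = atan2(-1.4146,4.4139) = -17.7697°
θ_1 = β − ψ = 60.0112°
θ_3 = φ − θ_1 − θ_2 = 0.0031° (wrapped to (-180°,180°])

60.011 -45.014 0.003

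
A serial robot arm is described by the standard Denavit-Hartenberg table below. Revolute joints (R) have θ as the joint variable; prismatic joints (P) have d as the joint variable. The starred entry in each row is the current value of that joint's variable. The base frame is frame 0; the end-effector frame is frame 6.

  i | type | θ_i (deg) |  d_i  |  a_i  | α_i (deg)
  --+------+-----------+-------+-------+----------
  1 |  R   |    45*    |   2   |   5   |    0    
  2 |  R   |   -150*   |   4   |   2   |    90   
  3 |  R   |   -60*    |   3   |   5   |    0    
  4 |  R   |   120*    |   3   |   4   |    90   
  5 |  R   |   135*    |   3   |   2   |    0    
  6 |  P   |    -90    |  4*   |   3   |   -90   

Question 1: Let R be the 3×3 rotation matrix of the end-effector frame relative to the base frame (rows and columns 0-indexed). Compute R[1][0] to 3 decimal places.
-0.158

End-effector x-axis (col 0 of R) = (-0.7745,-0.1585,0.6124)
R[1][0] = -0.1585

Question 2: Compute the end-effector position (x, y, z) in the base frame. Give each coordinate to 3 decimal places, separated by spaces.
-9.018 -6.472 2.246

after link 1: o_1 = (3.5355, 3.5355, 2.0000)
after link 2: o_2 = (3.0179, 1.6037, 6.0000)
after link 3: o_3 = (-0.5269, -0.0347, 1.6699)
after link 4: o_4 = (-3.9423, -1.1901, 5.1340)
after link 5: o_5 = (-5.7978, -2.6506, 2.4092)
after link 6: o_6 = (-9.0179, -6.4721, 2.2463)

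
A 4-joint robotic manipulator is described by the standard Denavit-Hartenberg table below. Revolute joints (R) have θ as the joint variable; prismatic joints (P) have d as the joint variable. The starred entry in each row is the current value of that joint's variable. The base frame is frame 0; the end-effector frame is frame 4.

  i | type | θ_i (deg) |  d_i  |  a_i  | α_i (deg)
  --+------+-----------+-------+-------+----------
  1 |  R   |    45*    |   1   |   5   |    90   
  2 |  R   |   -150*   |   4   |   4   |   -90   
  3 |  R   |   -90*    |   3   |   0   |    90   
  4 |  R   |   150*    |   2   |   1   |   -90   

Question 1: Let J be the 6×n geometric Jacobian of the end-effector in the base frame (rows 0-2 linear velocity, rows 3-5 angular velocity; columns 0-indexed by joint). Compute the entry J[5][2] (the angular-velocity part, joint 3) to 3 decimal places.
-0.866

axis z_2 = (0.3536,0.3536,-0.8660); lever o_n−o_2 = (1.8498,3.0746,-2.0311)
cross product → J_v[:, 2] = (1.9445,-0.8839,0.4330)
J_ω[:, 2] = z_2
entry J[5][2] = -0.8660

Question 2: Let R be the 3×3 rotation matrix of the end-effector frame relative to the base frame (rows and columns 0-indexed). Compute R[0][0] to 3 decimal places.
-0.436

End-effector x-axis (col 0 of R) = (-0.4356,0.7891,-0.4330)
R[0][0] = -0.4356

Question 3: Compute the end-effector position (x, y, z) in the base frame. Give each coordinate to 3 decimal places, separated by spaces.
after link 1: o_1 = (3.5355, 3.5355, 1.0000)
after link 2: o_2 = (3.9145, -1.7424, -1.0000)
after link 3: o_3 = (4.9751, -0.6817, -3.5981)
after link 4: o_4 = (5.7643, 1.3322, -3.0311)

5.764 1.332 -3.031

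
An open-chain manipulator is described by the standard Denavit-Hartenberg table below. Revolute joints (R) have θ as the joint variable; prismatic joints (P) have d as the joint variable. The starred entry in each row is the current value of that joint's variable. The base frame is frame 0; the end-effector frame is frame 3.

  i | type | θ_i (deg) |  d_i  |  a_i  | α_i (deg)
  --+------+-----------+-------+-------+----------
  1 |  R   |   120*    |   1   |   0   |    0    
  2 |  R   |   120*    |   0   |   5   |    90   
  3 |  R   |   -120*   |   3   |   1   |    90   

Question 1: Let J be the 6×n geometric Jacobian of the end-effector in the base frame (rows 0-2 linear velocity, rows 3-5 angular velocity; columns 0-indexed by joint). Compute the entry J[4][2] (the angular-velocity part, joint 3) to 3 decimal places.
axis z_2 = (-0.8660,0.5000,0.0000); lever o_n−o_2 = (-2.3481,1.9330,-0.8660)
cross product → J_v[:, 2] = (-0.4330,-0.7500,-0.5000)
J_ω[:, 2] = z_2
entry J[4][2] = 0.5000

0.500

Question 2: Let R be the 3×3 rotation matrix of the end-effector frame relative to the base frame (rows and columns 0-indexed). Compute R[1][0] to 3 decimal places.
0.433

End-effector x-axis (col 0 of R) = (0.2500,0.4330,-0.8660)
R[1][0] = 0.4330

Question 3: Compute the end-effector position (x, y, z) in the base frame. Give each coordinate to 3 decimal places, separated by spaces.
after link 1: o_1 = (0.0000, 0.0000, 1.0000)
after link 2: o_2 = (-2.5000, -4.3301, 1.0000)
after link 3: o_3 = (-4.8481, -2.3971, 0.1340)

-4.848 -2.397 0.134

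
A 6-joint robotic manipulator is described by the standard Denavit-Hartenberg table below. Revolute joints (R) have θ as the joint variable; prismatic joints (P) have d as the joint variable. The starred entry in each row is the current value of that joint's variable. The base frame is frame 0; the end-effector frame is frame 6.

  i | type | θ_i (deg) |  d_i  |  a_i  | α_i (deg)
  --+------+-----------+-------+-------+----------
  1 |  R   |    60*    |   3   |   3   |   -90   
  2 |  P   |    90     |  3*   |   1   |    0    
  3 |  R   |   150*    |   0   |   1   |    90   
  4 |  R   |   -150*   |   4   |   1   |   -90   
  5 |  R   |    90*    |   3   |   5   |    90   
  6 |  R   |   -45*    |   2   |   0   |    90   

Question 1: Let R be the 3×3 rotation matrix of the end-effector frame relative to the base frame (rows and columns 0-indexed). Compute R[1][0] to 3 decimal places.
0.990

End-effector x-axis (col 0 of R) = (-0.1358,0.9896,0.0474)
R[1][0] = 0.9896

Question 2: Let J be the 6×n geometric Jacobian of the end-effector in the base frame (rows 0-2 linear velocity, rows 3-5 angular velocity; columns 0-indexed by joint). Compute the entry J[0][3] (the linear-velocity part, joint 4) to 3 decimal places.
-0.074

axis z_3 = (-0.4330,-0.7500,-0.5000); lever o_n−o_3 = (4.2566,-0.8236,-0.4510)
cross product → J_v[:, 3] = (-0.0736,-2.3236,3.5490)
J_ω[:, 3] = z_3
entry J[0][3] = -0.0736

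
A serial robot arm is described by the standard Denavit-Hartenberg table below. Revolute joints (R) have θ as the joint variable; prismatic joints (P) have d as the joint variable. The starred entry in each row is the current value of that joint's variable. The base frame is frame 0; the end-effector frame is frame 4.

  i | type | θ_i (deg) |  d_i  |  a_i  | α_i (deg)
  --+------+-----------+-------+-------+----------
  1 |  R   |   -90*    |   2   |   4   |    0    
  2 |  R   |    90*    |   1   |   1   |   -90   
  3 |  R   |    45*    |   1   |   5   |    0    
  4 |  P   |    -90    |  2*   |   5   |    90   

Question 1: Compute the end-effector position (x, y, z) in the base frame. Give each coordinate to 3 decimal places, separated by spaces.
8.071 -1.000 3.000

after link 1: o_1 = (0.0000, -4.0000, 2.0000)
after link 2: o_2 = (1.0000, -4.0000, 3.0000)
after link 3: o_3 = (4.5355, -3.0000, -0.5355)
after link 4: o_4 = (8.0711, -1.0000, 3.0000)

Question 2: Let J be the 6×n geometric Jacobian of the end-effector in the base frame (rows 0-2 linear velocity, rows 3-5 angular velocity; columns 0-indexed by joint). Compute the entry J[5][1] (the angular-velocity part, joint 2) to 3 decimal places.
axis z_1 = (0.0000,0.0000,1.0000); lever o_n−o_1 = (8.0711,3.0000,1.0000)
cross product → J_v[:, 1] = (-3.0000,8.0711,0.0000)
J_ω[:, 1] = z_1
entry J[5][1] = 1.0000

1.000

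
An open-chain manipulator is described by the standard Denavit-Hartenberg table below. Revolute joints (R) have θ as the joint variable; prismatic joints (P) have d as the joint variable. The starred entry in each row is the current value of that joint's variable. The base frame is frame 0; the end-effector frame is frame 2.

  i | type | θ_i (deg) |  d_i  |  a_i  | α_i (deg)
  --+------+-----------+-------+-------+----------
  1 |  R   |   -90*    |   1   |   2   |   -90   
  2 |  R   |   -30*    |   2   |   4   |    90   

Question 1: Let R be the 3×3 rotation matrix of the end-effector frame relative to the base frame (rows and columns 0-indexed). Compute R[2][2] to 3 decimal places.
End-effector z-axis (col 2 of R) = (-0.0000,0.5000,0.8660)
R[2][2] = 0.8660

0.866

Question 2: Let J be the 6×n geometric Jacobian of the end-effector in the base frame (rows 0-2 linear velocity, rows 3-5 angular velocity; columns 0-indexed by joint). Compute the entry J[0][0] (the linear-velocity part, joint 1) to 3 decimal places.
axis z_0 = ẑ; lever o_n−o_0 = (2.0000,-5.4641,3.0000)
cross product → J_v[:, 0] = (5.4641,2.0000,-0.0000)
J_ω[:, 0] = z_0
entry J[0][0] = 5.4641

5.464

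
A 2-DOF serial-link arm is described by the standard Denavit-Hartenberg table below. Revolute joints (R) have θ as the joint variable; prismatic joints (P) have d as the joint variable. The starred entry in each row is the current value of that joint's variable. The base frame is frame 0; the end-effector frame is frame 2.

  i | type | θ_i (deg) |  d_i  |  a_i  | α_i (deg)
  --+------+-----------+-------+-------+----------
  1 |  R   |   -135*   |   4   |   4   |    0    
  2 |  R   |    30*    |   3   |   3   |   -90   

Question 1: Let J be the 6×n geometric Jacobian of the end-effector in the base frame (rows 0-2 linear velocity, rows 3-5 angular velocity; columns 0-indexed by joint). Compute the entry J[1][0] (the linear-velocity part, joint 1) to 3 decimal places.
-3.605

axis z_0 = ẑ; lever o_n−o_0 = (-3.6049,-5.7262,7.0000)
cross product → J_v[:, 0] = (5.7262,-3.6049,0.0000)
J_ω[:, 0] = z_0
entry J[1][0] = -3.6049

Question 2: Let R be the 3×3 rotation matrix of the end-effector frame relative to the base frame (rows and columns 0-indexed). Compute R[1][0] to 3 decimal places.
-0.966

End-effector x-axis (col 0 of R) = (-0.2588,-0.9659,0.0000)
R[1][0] = -0.9659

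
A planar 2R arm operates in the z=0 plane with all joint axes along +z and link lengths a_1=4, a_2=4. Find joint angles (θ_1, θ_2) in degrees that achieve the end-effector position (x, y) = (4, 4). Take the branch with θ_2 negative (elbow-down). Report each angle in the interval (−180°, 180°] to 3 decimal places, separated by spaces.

cos θ_2 = (32.0000−4²−4²)/(2·4·4) = 0.0000; θ_2 = -90.0000° (elbow-down)
β = atan2(4.0000,4.0000) = 45.0000°; ψ = atan2(-4.0000,4.0000) = -45.0000°
θ_1 = β − ψ = 90.0000°

90.000 -90.000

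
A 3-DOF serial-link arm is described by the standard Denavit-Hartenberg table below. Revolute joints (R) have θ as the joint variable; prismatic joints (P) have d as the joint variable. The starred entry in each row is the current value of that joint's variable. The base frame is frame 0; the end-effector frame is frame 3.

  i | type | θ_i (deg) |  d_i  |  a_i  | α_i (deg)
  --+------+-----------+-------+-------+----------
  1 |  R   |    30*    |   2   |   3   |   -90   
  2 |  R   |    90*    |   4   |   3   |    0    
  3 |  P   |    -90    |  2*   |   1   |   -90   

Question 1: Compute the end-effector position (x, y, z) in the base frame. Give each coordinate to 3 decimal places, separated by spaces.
after link 1: o_1 = (2.5981, 1.5000, 2.0000)
after link 2: o_2 = (0.5981, 4.9641, -1.0000)
after link 3: o_3 = (0.4641, 7.1962, -1.0000)

0.464 7.196 -1.000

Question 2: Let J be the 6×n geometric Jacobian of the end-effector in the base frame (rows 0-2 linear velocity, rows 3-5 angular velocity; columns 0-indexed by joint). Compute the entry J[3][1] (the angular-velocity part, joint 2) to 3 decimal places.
-0.500

axis z_1 = (-0.5000,0.8660,0.0000); lever o_n−o_1 = (-2.1340,5.6962,-3.0000)
cross product → J_v[:, 1] = (-2.5981,-1.5000,-1.0000)
J_ω[:, 1] = z_1
entry J[3][1] = -0.5000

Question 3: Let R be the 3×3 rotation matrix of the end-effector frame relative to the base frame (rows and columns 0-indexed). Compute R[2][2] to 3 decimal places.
End-effector z-axis (col 2 of R) = (-0.0000,0.0000,-1.0000)
R[2][2] = -1.0000

-1.000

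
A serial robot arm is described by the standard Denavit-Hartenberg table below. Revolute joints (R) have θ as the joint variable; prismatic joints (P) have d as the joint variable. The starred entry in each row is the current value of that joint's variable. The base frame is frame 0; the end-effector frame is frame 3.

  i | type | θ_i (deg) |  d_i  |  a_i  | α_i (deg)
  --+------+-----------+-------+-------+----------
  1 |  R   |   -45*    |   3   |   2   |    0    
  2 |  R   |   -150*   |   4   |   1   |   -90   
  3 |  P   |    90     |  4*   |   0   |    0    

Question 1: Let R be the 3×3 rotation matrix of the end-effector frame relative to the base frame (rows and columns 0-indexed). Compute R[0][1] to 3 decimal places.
End-effector y-axis (col 1 of R) = (0.9659,-0.2588,-0.0000)
R[0][1] = 0.9659

0.966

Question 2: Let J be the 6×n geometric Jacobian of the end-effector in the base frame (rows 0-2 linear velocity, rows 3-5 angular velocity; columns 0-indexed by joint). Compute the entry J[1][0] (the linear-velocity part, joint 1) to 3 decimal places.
-0.587

axis z_0 = ẑ; lever o_n−o_0 = (-0.5870,-5.0191,7.0000)
cross product → J_v[:, 0] = (5.0191,-0.5870,0.0000)
J_ω[:, 0] = z_0
entry J[1][0] = -0.5870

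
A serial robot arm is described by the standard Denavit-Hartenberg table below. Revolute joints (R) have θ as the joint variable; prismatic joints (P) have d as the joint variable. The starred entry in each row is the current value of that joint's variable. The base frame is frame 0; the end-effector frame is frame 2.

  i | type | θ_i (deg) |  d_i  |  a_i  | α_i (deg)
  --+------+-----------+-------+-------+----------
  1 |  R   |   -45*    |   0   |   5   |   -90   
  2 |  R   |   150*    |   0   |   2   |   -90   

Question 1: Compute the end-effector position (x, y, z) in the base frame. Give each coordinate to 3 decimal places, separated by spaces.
2.311 -2.311 -1.000

after link 1: o_1 = (3.5355, -3.5355, 0.0000)
after link 2: o_2 = (2.3108, -2.3108, -1.0000)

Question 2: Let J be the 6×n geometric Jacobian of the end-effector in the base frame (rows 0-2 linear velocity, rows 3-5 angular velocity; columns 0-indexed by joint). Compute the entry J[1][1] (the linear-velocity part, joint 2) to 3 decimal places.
axis z_1 = (0.7071,0.7071,0.0000); lever o_n−o_1 = (-1.2247,1.2247,-1.0000)
cross product → J_v[:, 1] = (-0.7071,0.7071,1.7321)
J_ω[:, 1] = z_1
entry J[1][1] = 0.7071

0.707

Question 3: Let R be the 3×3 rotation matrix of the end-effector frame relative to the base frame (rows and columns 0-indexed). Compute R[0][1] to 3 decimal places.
-0.707

End-effector y-axis (col 1 of R) = (-0.7071,-0.7071,-0.0000)
R[0][1] = -0.7071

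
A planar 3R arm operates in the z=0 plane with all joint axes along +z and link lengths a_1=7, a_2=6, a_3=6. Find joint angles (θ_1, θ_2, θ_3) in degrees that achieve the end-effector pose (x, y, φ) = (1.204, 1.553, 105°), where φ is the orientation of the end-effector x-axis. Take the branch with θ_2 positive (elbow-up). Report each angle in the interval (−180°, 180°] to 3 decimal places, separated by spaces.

-113.963 135.003 83.960

wrist centre = target − a_3·(cos φ, sin φ) = (2.7569, -4.2426)
cos θ_2 = (25.5998−7²−6²)/(2·7·6) = -0.7071; θ_2 = 135.0031° (elbow-up)
β = atan2(-4.2426,2.7569) = -56.9832°; ψ = atan2(4.2424,2.7571) = 56.9803°
θ_1 = β − ψ = -113.9635°
θ_3 = φ − θ_1 − θ_2 = 83.9604° (wrapped to (-180°,180°])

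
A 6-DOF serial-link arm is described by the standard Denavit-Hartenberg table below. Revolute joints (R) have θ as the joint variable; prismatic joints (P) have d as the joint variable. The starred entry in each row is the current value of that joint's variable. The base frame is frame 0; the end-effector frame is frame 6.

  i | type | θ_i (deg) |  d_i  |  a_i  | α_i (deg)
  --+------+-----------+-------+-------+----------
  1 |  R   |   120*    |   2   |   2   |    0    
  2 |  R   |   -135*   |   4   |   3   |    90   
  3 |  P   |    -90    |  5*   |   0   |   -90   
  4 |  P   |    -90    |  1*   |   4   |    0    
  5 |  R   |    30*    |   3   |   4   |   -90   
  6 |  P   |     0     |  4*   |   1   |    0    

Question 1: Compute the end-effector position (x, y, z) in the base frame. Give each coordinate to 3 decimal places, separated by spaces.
after link 1: o_1 = (-1.0000, 1.7321, 2.0000)
after link 2: o_2 = (1.8978, 0.9556, 6.0000)
after link 3: o_3 = (0.6037, -3.8740, 6.0000)
after link 4: o_4 = (0.5343, -7.9966, 6.0000)
after link 5: o_5 = (2.5355, -12.1191, 4.0000)
after link 6: o_6 = (2.8290, -11.0237, 0.0359)

2.829 -11.024 0.036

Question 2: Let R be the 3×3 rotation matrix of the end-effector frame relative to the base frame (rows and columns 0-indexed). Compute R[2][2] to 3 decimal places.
End-effector z-axis (col 2 of R) = (0.1294,0.4830,-0.8660)
R[2][2] = -0.8660

-0.866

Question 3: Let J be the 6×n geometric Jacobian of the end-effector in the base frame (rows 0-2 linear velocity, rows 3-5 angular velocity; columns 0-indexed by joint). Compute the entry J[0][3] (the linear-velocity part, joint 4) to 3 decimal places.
0.966

prismatic axis z_3 = (0.9659,-0.2588,0.0000)
J_v[:, 3] = z_3; J_ω[:, 3] = (0,0,0)
entry J[0][3] = 0.9659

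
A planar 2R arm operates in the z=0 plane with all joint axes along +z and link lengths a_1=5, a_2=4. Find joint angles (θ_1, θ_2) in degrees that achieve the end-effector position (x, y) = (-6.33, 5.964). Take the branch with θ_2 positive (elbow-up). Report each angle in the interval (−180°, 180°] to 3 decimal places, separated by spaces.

cos θ_2 = (75.6382−5²−4²)/(2·5·4) = 0.8660; θ_2 = 30.0081° (elbow-up)
β = atan2(5.9640,-6.3300) = 136.7052°; ψ = atan2(2.0005,8.4638) = 13.2982°
θ_1 = β − ψ = 123.4070°

123.407 30.008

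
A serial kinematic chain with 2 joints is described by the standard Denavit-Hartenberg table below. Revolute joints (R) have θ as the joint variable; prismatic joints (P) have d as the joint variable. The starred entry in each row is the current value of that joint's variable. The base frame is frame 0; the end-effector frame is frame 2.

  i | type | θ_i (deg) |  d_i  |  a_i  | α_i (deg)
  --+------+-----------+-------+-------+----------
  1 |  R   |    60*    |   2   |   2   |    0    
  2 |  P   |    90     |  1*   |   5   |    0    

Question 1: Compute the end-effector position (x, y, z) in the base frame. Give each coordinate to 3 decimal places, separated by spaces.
after link 1: o_1 = (1.0000, 1.7321, 2.0000)
after link 2: o_2 = (-3.3301, 4.2321, 3.0000)

-3.330 4.232 3.000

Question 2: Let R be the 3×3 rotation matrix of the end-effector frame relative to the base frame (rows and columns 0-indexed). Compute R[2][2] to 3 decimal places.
End-effector z-axis (col 2 of R) = (0.0000,0.0000,1.0000)
R[2][2] = 1.0000

1.000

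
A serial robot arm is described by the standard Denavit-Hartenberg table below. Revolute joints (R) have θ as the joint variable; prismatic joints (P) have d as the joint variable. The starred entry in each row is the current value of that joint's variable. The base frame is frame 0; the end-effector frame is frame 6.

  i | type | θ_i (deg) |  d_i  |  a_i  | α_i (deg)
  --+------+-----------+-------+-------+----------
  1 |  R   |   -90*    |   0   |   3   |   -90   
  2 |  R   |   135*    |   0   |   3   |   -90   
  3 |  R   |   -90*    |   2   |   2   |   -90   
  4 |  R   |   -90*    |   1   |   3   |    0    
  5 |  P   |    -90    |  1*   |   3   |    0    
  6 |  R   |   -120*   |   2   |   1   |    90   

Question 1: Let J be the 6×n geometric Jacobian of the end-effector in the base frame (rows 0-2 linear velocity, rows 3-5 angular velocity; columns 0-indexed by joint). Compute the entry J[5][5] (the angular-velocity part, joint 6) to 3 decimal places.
axis z_5 = (-0.0000,0.7071,-0.7071); lever o_n−o_5 = (0.5000,0.8018,-2.0266)
cross product → J_v[:, 5] = (-0.8660,-0.3536,-0.3536)
J_ω[:, 5] = z_5
entry J[5][5] = -0.7071

-0.707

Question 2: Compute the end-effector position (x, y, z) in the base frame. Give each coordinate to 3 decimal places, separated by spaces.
-0.500 4.873 -2.027

after link 1: o_1 = (0.0000, -3.0000, 0.0000)
after link 2: o_2 = (0.0000, -0.8787, -2.1213)
after link 3: o_3 = (2.0000, 0.5355, -0.7071)
after link 4: o_4 = (2.0000, 3.3640, 0.7071)
after link 5: o_5 = (-1.0000, 4.0711, -0.0000)
after link 6: o_6 = (-0.5000, 4.8729, -2.0266)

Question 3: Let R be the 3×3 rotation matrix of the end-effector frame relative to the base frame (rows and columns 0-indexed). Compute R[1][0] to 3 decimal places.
-0.612

End-effector x-axis (col 0 of R) = (0.5000,-0.6124,-0.6124)
R[1][0] = -0.6124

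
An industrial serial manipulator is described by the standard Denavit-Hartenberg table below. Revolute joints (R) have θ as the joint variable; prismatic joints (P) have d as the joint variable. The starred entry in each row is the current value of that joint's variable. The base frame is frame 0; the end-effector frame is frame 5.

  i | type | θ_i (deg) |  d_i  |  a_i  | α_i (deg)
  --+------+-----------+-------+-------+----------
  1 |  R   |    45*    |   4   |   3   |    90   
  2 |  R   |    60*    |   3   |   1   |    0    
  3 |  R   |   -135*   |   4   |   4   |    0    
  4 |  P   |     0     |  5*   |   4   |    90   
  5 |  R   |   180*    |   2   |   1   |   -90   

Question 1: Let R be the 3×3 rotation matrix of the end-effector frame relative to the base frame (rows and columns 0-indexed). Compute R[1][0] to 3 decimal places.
End-effector x-axis (col 0 of R) = (-0.1830,-0.1830,0.9659)
R[1][0] = -0.1830

-0.183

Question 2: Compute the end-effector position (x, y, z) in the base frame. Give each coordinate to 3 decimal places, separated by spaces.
10.875 -6.095 -2.413

after link 1: o_1 = (2.1213, 2.1213, 4.0000)
after link 2: o_2 = (4.5962, 0.3536, 4.8660)
after link 3: o_3 = (8.1567, -1.7428, 1.0023)
after link 4: o_4 = (12.4243, -4.5463, -2.8614)
after link 5: o_5 = (10.8752, -6.0953, -2.4131)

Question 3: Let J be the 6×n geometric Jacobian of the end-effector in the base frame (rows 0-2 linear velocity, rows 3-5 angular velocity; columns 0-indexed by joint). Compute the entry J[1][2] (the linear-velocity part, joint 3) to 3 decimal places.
axis z_2 = (0.7071,-0.7071,0.0000); lever o_n−o_2 = (6.2790,-6.4489,-7.2791)
cross product → J_v[:, 2] = (5.1471,5.1471,-0.1201)
J_ω[:, 2] = z_2
entry J[1][2] = 5.1471

5.147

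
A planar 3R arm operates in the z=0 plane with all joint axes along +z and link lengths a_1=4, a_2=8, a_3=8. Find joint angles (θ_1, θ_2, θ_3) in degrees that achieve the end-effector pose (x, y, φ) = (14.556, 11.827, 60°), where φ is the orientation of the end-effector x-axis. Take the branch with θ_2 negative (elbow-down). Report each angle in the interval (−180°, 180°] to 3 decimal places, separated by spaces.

wrist centre = target − a_3·(cos φ, sin φ) = (10.5560, 4.8988)
cos θ_2 = (135.4273−4²−8²)/(2·4·8) = 0.8661; θ_2 = -29.9969° (elbow-down)
β = atan2(4.8988,10.5560) = 24.8949°; ψ = atan2(-3.9996,10.9284) = -20.1018°
θ_1 = β − ψ = 44.9968°
θ_3 = φ − θ_1 − θ_2 = 45.0002° (wrapped to (-180°,180°])

44.997 -29.997 45.000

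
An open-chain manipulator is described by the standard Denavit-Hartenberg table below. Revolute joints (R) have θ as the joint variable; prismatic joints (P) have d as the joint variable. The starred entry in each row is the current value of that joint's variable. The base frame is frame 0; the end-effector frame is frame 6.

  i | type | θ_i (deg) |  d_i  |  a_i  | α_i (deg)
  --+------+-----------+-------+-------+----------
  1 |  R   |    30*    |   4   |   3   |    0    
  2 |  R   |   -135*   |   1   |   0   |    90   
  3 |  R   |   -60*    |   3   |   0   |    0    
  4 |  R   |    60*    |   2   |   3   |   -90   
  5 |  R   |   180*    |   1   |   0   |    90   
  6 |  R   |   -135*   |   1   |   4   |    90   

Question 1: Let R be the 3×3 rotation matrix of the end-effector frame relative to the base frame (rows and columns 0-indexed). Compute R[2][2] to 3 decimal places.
0.707

End-effector z-axis (col 2 of R) = (-0.1830,-0.6830,0.7071)
R[2][2] = 0.7071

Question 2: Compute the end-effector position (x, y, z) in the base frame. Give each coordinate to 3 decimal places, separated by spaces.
-2.774 -3.095 3.172

after link 1: o_1 = (2.5981, 1.5000, 4.0000)
after link 2: o_2 = (2.5981, 1.5000, 5.0000)
after link 3: o_3 = (-0.2997, 2.2765, 5.0000)
after link 4: o_4 = (-3.0080, -0.1037, 5.0000)
after link 5: o_5 = (-3.0080, -0.1037, 6.0000)
after link 6: o_6 = (-2.7741, -3.0946, 3.1716)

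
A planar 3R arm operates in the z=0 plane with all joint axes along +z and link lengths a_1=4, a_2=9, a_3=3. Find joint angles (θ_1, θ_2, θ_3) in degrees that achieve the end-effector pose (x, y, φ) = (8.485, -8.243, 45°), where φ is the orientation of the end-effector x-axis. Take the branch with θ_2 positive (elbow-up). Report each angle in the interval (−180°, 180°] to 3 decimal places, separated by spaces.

wrist centre = target − a_3·(cos φ, sin φ) = (6.3637, -10.3643)
cos θ_2 = (147.9156−4²−9²)/(2·4·9) = 0.7072; θ_2 = 44.9956° (elbow-up)
β = atan2(-10.3643,6.3637) = -58.4501°; ψ = atan2(6.3635,10.3644) = 31.5488°
θ_1 = β − ψ = -89.9989°
θ_3 = φ − θ_1 − θ_2 = 90.0032° (wrapped to (-180°,180°])

-89.999 44.996 90.003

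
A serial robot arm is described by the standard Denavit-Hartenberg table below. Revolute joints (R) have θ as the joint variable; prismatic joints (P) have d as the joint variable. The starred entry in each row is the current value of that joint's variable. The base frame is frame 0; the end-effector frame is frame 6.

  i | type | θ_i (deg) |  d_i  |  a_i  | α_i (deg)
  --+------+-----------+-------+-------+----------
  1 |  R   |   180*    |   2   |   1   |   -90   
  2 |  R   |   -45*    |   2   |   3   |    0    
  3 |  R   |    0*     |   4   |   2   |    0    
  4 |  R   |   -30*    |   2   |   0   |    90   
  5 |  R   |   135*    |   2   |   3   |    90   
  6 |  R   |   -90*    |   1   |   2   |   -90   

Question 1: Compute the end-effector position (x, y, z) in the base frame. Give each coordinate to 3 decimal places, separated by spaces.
-4.170 -10.828 4.170

after link 1: o_1 = (-1.0000, 0.0000, 2.0000)
after link 2: o_2 = (-3.1213, -2.0000, 4.1213)
after link 3: o_3 = (-4.5355, -6.0000, 5.5355)
after link 4: o_4 = (-4.5355, -8.0000, 5.5355)
after link 5: o_5 = (-2.0546, -10.1213, 4.0041)
after link 6: o_6 = (-4.1695, -10.8284, 4.1695)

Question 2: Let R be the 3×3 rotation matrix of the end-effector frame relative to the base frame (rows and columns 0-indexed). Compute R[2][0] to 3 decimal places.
End-effector x-axis (col 0 of R) = (-0.9659,0.0000,-0.2588)
R[2][0] = -0.2588

-0.259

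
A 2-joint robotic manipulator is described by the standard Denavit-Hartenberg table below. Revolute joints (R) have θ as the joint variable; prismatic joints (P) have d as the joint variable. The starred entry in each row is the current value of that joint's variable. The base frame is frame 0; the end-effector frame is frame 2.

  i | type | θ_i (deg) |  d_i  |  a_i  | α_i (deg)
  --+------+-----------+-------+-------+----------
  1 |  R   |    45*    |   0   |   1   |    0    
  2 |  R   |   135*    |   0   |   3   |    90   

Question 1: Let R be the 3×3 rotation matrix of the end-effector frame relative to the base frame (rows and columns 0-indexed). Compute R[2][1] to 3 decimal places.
End-effector y-axis (col 1 of R) = (-0.0000,-0.0000,1.0000)
R[2][1] = 1.0000

1.000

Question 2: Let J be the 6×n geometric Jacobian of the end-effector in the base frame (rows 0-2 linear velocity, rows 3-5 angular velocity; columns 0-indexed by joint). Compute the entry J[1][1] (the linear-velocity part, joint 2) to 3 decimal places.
axis z_1 = (0.0000,0.0000,1.0000); lever o_n−o_1 = (-3.0000,0.0000,0.0000)
cross product → J_v[:, 1] = (-0.0000,-3.0000,0.0000)
J_ω[:, 1] = z_1
entry J[1][1] = -3.0000

-3.000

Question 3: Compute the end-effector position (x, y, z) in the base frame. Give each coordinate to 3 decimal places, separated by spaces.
after link 1: o_1 = (0.7071, 0.7071, 0.0000)
after link 2: o_2 = (-2.2929, 0.7071, 0.0000)

-2.293 0.707 0.000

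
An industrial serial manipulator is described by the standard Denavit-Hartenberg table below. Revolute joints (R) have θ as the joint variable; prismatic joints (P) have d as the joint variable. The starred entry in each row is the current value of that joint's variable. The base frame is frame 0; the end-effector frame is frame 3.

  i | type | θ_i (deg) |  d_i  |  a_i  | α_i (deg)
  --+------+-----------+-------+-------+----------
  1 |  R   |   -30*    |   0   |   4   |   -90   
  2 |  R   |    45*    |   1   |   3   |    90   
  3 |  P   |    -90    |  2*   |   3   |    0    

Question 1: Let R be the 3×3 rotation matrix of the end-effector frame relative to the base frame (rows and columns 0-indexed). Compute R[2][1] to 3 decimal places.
-0.707

End-effector y-axis (col 1 of R) = (0.6124,-0.3536,-0.7071)
R[2][1] = -0.7071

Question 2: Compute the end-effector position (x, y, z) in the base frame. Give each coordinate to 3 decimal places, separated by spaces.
5.526 -5.500 -0.707

after link 1: o_1 = (3.4641, -2.0000, 0.0000)
after link 2: o_2 = (5.8012, -2.1946, -2.1213)
after link 3: o_3 = (5.5260, -5.4998, -0.7071)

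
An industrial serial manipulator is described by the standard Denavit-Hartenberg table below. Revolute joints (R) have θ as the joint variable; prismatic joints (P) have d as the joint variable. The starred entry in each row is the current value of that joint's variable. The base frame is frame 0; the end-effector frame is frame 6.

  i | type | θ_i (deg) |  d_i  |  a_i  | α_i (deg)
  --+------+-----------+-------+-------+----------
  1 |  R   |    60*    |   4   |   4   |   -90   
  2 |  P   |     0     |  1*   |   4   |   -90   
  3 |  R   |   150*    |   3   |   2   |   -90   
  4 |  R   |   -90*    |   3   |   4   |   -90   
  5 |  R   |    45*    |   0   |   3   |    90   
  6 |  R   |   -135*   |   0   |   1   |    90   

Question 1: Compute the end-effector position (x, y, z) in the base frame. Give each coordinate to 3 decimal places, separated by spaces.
1.755 6.135 -4.621

after link 1: o_1 = (2.0000, 3.4641, 4.0000)
after link 2: o_2 = (3.1340, 7.4282, 4.0000)
after link 3: o_3 = (3.1340, 5.4282, 1.0000)
after link 4: o_4 = (0.1340, 5.4282, -3.0000)
after link 5: o_5 = (2.2553, 5.4282, -5.1213)
after link 6: o_6 = (1.7553, 6.1353, -4.6213)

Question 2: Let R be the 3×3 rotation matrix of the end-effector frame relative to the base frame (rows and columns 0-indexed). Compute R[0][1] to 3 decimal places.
End-effector y-axis (col 1 of R) = (-0.7071,0.0000,-0.7071)
R[0][1] = -0.7071

-0.707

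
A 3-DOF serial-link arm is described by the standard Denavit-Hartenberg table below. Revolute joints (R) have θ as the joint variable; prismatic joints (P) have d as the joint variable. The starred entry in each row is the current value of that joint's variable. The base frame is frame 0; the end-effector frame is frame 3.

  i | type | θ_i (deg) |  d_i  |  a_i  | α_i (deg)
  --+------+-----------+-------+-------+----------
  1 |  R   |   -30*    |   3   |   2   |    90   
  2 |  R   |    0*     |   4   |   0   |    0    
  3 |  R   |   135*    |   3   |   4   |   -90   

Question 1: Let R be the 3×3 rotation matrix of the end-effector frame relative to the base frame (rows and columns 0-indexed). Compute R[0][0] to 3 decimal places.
End-effector x-axis (col 0 of R) = (-0.6124,0.3536,0.7071)
R[0][0] = -0.6124

-0.612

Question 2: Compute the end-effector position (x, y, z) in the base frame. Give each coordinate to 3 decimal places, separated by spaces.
after link 1: o_1 = (1.7321, -1.0000, 3.0000)
after link 2: o_2 = (-0.2679, -4.4641, 3.0000)
after link 3: o_3 = (-4.2174, -5.6480, 5.8284)

-4.217 -5.648 5.828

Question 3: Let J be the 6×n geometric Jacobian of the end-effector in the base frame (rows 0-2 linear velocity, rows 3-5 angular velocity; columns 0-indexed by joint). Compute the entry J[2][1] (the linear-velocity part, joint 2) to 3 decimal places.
-2.828

axis z_1 = (-0.5000,-0.8660,0.0000); lever o_n−o_1 = (-5.9495,-4.6480,2.8284)
cross product → J_v[:, 1] = (-2.4495,1.4142,-2.8284)
J_ω[:, 1] = z_1
entry J[2][1] = -2.8284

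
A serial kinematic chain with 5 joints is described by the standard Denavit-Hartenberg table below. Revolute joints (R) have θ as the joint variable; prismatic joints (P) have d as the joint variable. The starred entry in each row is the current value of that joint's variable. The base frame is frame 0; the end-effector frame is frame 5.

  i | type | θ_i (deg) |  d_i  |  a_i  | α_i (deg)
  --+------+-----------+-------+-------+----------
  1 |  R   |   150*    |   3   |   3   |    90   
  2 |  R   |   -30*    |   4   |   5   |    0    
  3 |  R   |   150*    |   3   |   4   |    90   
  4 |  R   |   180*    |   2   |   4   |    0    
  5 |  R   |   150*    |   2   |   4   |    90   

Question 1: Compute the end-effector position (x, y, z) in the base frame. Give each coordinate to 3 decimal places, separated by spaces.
-5.348 8.861 5.500

after link 1: o_1 = (-2.5981, 1.5000, 3.0000)
after link 2: o_2 = (-4.3481, 7.1292, 0.5000)
after link 3: o_3 = (-1.1160, 8.7272, 3.9641)
after link 4: o_4 = (-4.3481, 10.5933, 1.5000)
after link 5: o_5 = (-5.3481, 8.8612, 5.5000)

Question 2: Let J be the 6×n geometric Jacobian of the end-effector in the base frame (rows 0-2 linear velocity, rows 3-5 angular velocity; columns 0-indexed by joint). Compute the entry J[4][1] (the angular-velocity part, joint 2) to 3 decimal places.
0.866

axis z_1 = (0.5000,0.8660,0.0000); lever o_n−o_1 = (-2.7500,7.3612,2.5000)
cross product → J_v[:, 1] = (2.1651,-1.2500,6.0622)
J_ω[:, 1] = z_1
entry J[4][1] = 0.8660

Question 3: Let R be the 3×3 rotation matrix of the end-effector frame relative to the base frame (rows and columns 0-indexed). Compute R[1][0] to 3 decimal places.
End-effector x-axis (col 0 of R) = (0.1250,-0.6495,0.7500)
R[1][0] = -0.6495

-0.650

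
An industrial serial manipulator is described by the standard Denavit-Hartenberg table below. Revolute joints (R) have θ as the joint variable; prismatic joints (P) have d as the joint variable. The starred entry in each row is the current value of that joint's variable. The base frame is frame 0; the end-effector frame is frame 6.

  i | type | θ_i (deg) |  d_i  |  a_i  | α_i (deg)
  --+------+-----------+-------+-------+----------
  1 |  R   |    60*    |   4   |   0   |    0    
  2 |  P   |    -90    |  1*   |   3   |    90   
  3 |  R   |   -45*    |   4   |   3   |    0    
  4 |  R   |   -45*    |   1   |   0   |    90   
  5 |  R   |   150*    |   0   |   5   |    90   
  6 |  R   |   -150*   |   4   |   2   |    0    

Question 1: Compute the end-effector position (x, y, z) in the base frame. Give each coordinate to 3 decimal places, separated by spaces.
0.252 -11.806 3.709

after link 1: o_1 = (0.0000, 0.0000, 4.0000)
after link 2: o_2 = (2.5981, -1.5000, 5.0000)
after link 3: o_3 = (2.4352, -6.0248, 2.8787)
after link 4: o_4 = (1.9352, -6.8908, 2.8787)
after link 5: o_5 = (0.6852, -9.0559, 7.2088)
after link 6: o_6 = (0.2522, -11.8059, 3.7088)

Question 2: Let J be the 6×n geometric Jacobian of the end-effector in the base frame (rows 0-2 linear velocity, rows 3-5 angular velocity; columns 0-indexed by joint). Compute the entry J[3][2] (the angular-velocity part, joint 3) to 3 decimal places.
-0.500

axis z_2 = (-0.5000,-0.8660,0.0000); lever o_n−o_2 = (-2.3459,-10.3059,-1.2912)
cross product → J_v[:, 2] = (1.1182,-0.6456,3.1213)
J_ω[:, 2] = z_2
entry J[3][2] = -0.5000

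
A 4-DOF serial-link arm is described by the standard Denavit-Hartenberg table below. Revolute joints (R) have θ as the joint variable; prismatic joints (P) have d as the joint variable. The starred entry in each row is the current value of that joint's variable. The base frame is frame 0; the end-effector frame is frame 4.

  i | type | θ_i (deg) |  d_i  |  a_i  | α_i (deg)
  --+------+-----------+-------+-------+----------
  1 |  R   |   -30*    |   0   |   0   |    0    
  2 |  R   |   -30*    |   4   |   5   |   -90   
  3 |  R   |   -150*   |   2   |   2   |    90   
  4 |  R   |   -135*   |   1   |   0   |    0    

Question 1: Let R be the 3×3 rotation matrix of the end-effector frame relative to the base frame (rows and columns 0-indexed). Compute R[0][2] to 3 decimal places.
-0.250

End-effector z-axis (col 2 of R) = (-0.2500,0.4330,-0.8660)
R[0][2] = -0.2500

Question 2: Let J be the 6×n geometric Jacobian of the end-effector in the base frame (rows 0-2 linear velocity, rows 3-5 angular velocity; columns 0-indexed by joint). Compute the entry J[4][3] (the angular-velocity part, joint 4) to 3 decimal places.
axis z_3 = (-0.2500,0.4330,-0.8660); lever o_n−o_3 = (-0.2500,0.4330,-0.8660)
cross product → J_v[:, 3] = (0.0000,0.0000,0.0000)
J_ω[:, 3] = z_3
entry J[4][3] = 0.4330

0.433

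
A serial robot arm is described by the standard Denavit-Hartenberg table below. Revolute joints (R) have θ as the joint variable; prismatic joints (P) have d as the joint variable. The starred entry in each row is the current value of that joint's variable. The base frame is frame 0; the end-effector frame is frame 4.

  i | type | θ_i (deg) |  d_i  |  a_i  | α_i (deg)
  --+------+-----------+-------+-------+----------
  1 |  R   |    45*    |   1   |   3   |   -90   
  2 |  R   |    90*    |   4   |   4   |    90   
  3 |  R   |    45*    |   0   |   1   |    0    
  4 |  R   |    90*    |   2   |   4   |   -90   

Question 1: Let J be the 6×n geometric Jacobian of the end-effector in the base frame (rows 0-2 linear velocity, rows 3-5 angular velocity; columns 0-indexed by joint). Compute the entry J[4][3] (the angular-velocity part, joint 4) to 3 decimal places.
axis z_3 = (0.7071,0.7071,0.0000); lever o_n−o_3 = (-0.5858,3.4142,2.8284)
cross product → J_v[:, 3] = (2.0000,-2.0000,2.8284)
J_ω[:, 3] = z_3
entry J[4][3] = 0.7071

0.707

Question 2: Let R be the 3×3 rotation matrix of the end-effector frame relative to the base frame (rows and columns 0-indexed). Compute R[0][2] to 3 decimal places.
End-effector z-axis (col 2 of R) = (0.5000,-0.5000,0.7071)
R[0][2] = 0.5000

0.500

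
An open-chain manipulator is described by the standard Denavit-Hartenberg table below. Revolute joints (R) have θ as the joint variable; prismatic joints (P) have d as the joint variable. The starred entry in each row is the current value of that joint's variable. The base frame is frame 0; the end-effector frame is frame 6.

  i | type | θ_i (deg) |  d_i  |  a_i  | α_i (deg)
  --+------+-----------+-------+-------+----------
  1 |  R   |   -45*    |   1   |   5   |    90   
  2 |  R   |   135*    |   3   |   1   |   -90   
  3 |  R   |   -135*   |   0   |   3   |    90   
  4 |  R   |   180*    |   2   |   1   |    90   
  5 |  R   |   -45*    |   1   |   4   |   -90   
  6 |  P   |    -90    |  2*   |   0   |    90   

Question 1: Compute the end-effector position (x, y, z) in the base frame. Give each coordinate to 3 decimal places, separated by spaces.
after link 1: o_1 = (3.5355, -3.5355, 1.0000)
after link 2: o_2 = (0.9142, -5.1569, 1.7071)
after link 3: o_3 = (0.4749, -7.7175, 0.2071)
after link 4: o_4 = (2.3284, -6.5711, -0.2929)
after link 5: o_5 = (-0.1716, -4.0711, 1.8284)
after link 6: o_6 = (1.2426, -2.6569, 1.8284)

1.243 -2.657 1.828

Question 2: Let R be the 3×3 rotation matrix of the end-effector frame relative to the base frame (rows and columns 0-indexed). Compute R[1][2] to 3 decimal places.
-0.500

End-effector z-axis (col 2 of R) = (0.5000,-0.5000,-0.7071)
R[1][2] = -0.5000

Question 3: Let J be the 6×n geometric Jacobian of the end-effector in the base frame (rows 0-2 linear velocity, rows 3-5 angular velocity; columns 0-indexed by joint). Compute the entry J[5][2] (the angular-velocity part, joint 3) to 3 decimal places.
-0.707

axis z_2 = (-0.5000,0.5000,-0.7071); lever o_n−o_2 = (0.3284,2.5000,0.1213)
cross product → J_v[:, 2] = (1.8284,-0.1716,-1.4142)
J_ω[:, 2] = z_2
entry J[5][2] = -0.7071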